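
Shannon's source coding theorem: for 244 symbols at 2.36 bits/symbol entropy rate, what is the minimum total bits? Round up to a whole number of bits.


Minimum bits >= n * H = 244 * 2.36 = 575.84, rounded up to a whole number of bits = 576

576 bits


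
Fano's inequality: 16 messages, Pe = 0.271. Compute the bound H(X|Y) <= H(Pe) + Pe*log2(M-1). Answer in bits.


H(Pe) = -Pe*log2(Pe) - (1-Pe)*log2(1-Pe) = -0.271*log2(0.271) - 0.729*log2(0.729) = 0.510465 + 0.332431 = 0.8429. Pe*log2(M-1) = 0.271*log2(15) = 1.058767. Bound = H(Pe) + Pe*log2(M-1) = 0.510465 + 0.332431 + 1.058767 = 1.9017

1.9017 bits


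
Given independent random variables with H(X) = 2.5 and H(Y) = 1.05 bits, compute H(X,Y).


For independent variables, H(X,Y) = H(X) + H(Y) = 2.5 + 1.05 = 3.55

3.55 bits


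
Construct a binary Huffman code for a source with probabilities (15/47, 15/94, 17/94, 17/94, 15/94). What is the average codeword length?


Huffman construction (repeatedly merge the two least-probable nodes; each merge adds 1 bit to every symbol beneath it): 15/94 + 15/94 = 15/47; 17/94 + 17/94 = 17/47; 15/47 + 15/47 = 30/47; 17/47 + 30/47 = 1. Resulting codeword lengths (in the order the probabilities were given): (2, 3, 2, 2, 3). L_avg = sum(p_i * l_i) = 15/47*2 + 15/94*3 + 17/94*2 + 17/94*2 + 15/94*3 = 109/47 = 2.3191

2.3191 bits


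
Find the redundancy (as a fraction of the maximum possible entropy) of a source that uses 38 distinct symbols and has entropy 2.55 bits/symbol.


H_max = log2(K) = log2(38) = 5.2479 bits/symbol. Redundancy = 1 - H/H_max = 1 - 2.55/5.2479 = 1 - 0.4859 = 0.5141

0.5141


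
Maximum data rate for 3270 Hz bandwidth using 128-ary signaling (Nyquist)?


Rate = 2 * B * log2(M) = 2 * 3270 * 7.0 = 45780.0

45780.0 bps


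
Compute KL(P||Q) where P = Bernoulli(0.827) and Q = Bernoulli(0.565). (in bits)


KL = p*log2(p/q) + (1-p)*log2((1-p)/(1-q)) = 0.827*log2(0.827/0.565) + 0.173*log2(0.173/0.435) = 0.2244

0.2244 bits


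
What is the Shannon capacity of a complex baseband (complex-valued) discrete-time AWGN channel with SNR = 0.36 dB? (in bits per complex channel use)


SNR_linear = 10^(0.36/10) = 1.0864; C = log2(1 + SNR_linear) = log2(1 + 1.0864) = 1.061

1.061 bits/channel use


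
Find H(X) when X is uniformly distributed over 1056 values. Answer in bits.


H = log2(n) = log2(1056) = 10.0444

10.0444 bits


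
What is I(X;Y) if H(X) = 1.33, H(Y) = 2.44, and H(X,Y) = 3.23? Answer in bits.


I(X;Y) = H(X) + H(Y) - H(X,Y) = 1.33 + 2.44 - 3.23 = 0.54

0.54 bits


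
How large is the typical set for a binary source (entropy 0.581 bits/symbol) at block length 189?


log2|A_typical| = nH = 189 * 0.581 = 109.809, so |A_typical| ~ 2^109.809 = 1.137e+33

1.137e+33


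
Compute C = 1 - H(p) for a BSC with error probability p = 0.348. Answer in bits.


H(p) = -p*log2(p) - (1-p)*log2(1-p) = -0.348*log2(0.348) - 0.652*log2(0.652) = 0.529949 + 0.402321 = 0.9323. C = 1 - H(p) = 1 - 0.9323 = 0.0677

0.0677 bits


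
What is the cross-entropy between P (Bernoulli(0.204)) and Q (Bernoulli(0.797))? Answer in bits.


H(P,Q) = -p*log2(q) - (1-p)*log2(1-q). -0.204*log2(0.797) = 0.066779; -0.796*log2(0.203) = 1.831157. H(P,Q) = 0.066779 + 1.831157 = 1.8979

1.8979 bits


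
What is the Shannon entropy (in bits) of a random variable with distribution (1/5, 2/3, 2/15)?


H = -sum(p_i * log2(p_i)). Terms: -(1/5)*log2(1/5) = 0.464386; -(2/3)*log2(2/3) = 0.389975; -(2/15)*log2(2/15) = 0.387585. H = 0.464386 + 0.389975 + 0.387585 = 1.2419

1.2419 bits


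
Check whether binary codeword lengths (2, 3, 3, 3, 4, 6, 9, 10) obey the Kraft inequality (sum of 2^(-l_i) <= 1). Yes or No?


Kraft sum = sum(2^(-l_i)) = 0.7061, need <= 1. Result: satisfied (a binary prefix-free code with these lengths exists)

Yes


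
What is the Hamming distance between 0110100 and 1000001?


Count differing positions: ^ ^ ^ . ^ . ^ = 5 differences

5


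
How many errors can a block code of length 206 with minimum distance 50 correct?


Correction capability = floor((d-1)/2) = floor((50-1)/2) = 24

24 errors


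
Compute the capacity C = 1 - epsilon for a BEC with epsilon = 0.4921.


C = 1 - epsilon = 1 - 0.4921 = 0.5079

0.5079 bits


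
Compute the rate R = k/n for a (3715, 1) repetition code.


Rate = k/n = 1/3715

1/3715


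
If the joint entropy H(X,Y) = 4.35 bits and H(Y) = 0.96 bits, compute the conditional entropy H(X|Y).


H(X|Y) = H(X,Y) - H(Y) = 4.35 - 0.96 = 3.39

3.39 bits


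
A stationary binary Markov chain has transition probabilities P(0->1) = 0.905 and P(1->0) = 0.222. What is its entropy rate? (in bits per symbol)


Stationary distribution: pi_0 = p10/(p01+p10) = 0.197, pi_1 = 0.803. Entropy rate H' = pi_0*H(p01) + pi_1*H(p10) = 0.197*0.4529 + 0.803*0.7638 = 0.7026

0.7026 bits/symbol


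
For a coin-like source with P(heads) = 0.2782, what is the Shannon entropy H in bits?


H = -p*log2(p) - (1-p)*log2(1-p). -0.2782*log2(0.2782) = 0.513503; -0.7218*log2(0.7218) = 0.339483. H = 0.513503 + 0.339483 = 0.853

0.853 bits


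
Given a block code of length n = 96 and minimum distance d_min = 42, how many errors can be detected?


Detection capability = d_min - 1 = 42 - 1 = 41

41 errors


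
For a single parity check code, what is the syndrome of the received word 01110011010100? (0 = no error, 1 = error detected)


Syndrome = XOR of all bits = 0 XOR 1 XOR 1 XOR 1 XOR 0 XOR 0 XOR 1 XOR 1 XOR 0 XOR 1 XOR 0 XOR 1 XOR 0 XOR 0 = 1

1


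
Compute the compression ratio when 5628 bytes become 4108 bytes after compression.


Ratio = original / compressed = 5628 / 4108 = 1.37

1.37


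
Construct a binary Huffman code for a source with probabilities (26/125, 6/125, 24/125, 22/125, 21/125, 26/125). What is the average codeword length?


Huffman construction (repeatedly merge the two least-probable nodes; each merge adds 1 bit to every symbol beneath it): 6/125 + 21/125 = 27/125; 22/125 + 24/125 = 46/125; 26/125 + 26/125 = 52/125; 27/125 + 46/125 = 73/125; 52/125 + 73/125 = 1. Resulting codeword lengths (in the order the probabilities were given): (2, 3, 3, 3, 3, 2). L_avg = sum(p_i * l_i) = 26/125*2 + 6/125*3 + 24/125*3 + 22/125*3 + 21/125*3 + 26/125*2 = 323/125 = 2.584

2.584 bits


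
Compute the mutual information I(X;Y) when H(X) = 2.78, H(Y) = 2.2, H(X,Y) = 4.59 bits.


I(X;Y) = H(X) + H(Y) - H(X,Y) = 2.78 + 2.2 - 4.59 = 0.39

0.39 bits


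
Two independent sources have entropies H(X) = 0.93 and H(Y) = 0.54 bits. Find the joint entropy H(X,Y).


For independent variables, H(X,Y) = H(X) + H(Y) = 0.93 + 0.54 = 1.47

1.47 bits


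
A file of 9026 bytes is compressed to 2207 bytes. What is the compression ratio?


Ratio = original / compressed = 9026 / 2207 = 4.0897

4.0897


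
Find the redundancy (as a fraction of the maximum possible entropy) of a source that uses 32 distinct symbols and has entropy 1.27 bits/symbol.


H_max = log2(K) = log2(32) = 5.0 bits/symbol. Redundancy = 1 - H/H_max = 1 - 1.27/5.0 = 1 - 0.254 = 0.746

0.746


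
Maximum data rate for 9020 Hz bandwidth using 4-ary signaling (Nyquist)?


Rate = 2 * B * log2(M) = 2 * 9020 * 2.0 = 36080.0

36080.0 bps


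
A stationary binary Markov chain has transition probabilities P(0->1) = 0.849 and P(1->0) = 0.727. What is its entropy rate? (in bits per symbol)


Stationary distribution: pi_0 = p10/(p01+p10) = 0.4613, pi_1 = 0.5387. Entropy rate H' = pi_0*H(p01) + pi_1*H(p10) = 0.4613*0.6123 + 0.5387*0.8457 = 0.7381

0.7381 bits/symbol


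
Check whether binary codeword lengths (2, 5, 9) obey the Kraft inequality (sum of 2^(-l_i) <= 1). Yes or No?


Kraft sum = sum(2^(-l_i)) = 0.2832, need <= 1. Result: satisfied (a binary prefix-free code with these lengths exists)

Yes


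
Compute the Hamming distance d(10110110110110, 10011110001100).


Count differing positions: . . ^ . ^ . . . ^ ^ ^ . ^ . = 6 differences

6


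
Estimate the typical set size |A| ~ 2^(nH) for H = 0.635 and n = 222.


log2|A_typical| = nH = 222 * 0.635 = 140.97, so |A_typical| ~ 2^140.97 = 2.730e+42

2.730e+42


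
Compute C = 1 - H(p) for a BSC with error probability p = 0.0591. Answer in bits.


H(p) = -p*log2(p) - (1-p)*log2(1-p) = -0.0591*log2(0.0591) - 0.9409*log2(0.9409) = 0.241169 + 0.082693 = 0.3239. C = 1 - H(p) = 1 - 0.3239 = 0.6761

0.6761 bits


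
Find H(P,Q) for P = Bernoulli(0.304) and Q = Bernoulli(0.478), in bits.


H(P,Q) = -p*log2(q) - (1-p)*log2(1-q). -0.304*log2(0.478) = 0.323735; -0.696*log2(0.522) = 0.652763. H(P,Q) = 0.323735 + 0.652763 = 0.9765

0.9765 bits


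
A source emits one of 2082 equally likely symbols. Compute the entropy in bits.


H = log2(n) = log2(2082) = 11.0238

11.0238 bits


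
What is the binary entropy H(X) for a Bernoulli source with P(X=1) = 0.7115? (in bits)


H = -p*log2(p) - (1-p)*log2(1-p). -0.7115*log2(0.7115) = 0.349392; -0.2885*log2(0.2885) = 0.517383. H = 0.349392 + 0.517383 = 0.8668

0.8668 bits


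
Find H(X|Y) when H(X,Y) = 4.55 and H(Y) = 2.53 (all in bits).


H(X|Y) = H(X,Y) - H(Y) = 4.55 - 2.53 = 2.02

2.02 bits


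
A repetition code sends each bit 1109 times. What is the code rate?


Rate = k/n = 1/1109

1/1109


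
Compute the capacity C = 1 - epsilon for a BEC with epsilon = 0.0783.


C = 1 - epsilon = 1 - 0.0783 = 0.9217

0.9217 bits


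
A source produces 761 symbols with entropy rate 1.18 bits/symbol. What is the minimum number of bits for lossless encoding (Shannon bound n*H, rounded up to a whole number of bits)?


Minimum bits >= n * H = 761 * 1.18 = 897.98, rounded up to a whole number of bits = 898

898 bits


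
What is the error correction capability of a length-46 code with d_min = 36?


Correction capability = floor((d-1)/2) = floor((36-1)/2) = 17

17 errors


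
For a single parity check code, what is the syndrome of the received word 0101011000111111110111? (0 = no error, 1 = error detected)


Syndrome = XOR of all bits = 0 XOR 1 XOR 0 XOR 1 XOR 0 XOR 1 XOR 1 XOR 0 XOR 0 XOR 0 XOR 1 XOR 1 XOR 1 XOR 1 XOR 1 XOR 1 XOR 1 XOR 1 XOR 0 XOR 1 XOR 1 XOR 1 = 1

1


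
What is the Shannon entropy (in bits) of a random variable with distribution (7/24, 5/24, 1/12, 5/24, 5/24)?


H = -sum(p_i * log2(p_i)). Terms: -(7/24)*log2(7/24) = 0.518469; -(5/24)*log2(5/24) = 0.471466; -(1/12)*log2(1/12) = 0.298747; -(5/24)*log2(5/24) = 0.471466; -(5/24)*log2(5/24) = 0.471466. H = 0.518469 + 0.471466 + 0.298747 + 0.471466 + 0.471466 = 2.2316

2.2316 bits


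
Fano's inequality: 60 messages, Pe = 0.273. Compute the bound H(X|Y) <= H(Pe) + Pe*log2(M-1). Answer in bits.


H(Pe) = -Pe*log2(Pe) - (1-Pe)*log2(1-Pe) = -0.273*log2(0.273) - 0.727*log2(0.727) = 0.511336 + 0.334400 = 0.8457. Pe*log2(M-1) = 0.273*log2(59) = 1.605962. Bound = H(Pe) + Pe*log2(M-1) = 0.511336 + 0.334400 + 1.605962 = 2.4517

2.4517 bits


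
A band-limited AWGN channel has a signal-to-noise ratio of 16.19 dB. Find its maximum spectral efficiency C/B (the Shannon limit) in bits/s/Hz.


SNR_linear = 10^(16.19/10) = 41.5911; C/B = log2(1 + SNR_linear) = log2(1 + 41.5911) = 5.4125

5.4125 bits/s/Hz


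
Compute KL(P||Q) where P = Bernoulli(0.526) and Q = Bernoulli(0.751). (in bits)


KL = p*log2(p/q) + (1-p)*log2((1-p)/(1-q)) = 0.526*log2(0.526/0.751) + 0.474*log2(0.474/0.249) = 0.17

0.17 bits


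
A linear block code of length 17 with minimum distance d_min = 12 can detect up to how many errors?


Detection capability = d_min - 1 = 12 - 1 = 11

11 errors


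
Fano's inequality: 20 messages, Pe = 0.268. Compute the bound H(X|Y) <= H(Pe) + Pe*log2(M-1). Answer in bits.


H(Pe) = -Pe*log2(Pe) - (1-Pe)*log2(1-Pe) = -0.268*log2(0.268) - 0.732*log2(0.732) = 0.509118 + 0.329462 = 0.8386. Pe*log2(M-1) = 0.268*log2(19) = 1.138445. Bound = H(Pe) + Pe*log2(M-1) = 0.509118 + 0.329462 + 1.138445 = 1.977

1.977 bits


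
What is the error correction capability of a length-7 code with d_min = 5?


Correction capability = floor((d-1)/2) = floor((5-1)/2) = 2

2 errors


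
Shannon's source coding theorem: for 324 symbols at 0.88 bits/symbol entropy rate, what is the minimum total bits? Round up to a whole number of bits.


Minimum bits >= n * H = 324 * 0.88 = 285.12, rounded up to a whole number of bits = 286

286 bits


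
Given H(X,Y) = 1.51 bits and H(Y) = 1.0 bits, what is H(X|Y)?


H(X|Y) = H(X,Y) - H(Y) = 1.51 - 1.0 = 0.51

0.51 bits


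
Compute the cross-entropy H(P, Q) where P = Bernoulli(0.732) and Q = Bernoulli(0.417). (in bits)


H(P,Q) = -p*log2(q) - (1-p)*log2(1-q). -0.732*log2(0.417) = 0.923697; -0.268*log2(0.583) = 0.208620. H(P,Q) = 0.923697 + 0.208620 = 1.1323

1.1323 bits


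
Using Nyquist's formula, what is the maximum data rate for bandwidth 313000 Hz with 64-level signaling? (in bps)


Rate = 2 * B * log2(M) = 2 * 313000 * 6.0 = 3756000.0

3756000.0 bps


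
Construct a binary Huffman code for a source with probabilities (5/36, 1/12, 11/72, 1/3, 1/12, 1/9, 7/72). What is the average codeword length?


Huffman construction (repeatedly merge the two least-probable nodes; each merge adds 1 bit to every symbol beneath it): 1/12 + 1/12 = 1/6; 7/72 + 1/9 = 5/24; 5/36 + 11/72 = 7/24; 1/6 + 5/24 = 3/8; 7/24 + 1/3 = 5/8; 3/8 + 5/8 = 1. Resulting codeword lengths (in the order the probabilities were given): (3, 3, 3, 2, 3, 3, 3). L_avg = sum(p_i * l_i) = 5/36*3 + 1/12*3 + 11/72*3 + 1/3*2 + 1/12*3 + 1/9*3 + 7/72*3 = 8/3 = 2.6667

2.6667 bits


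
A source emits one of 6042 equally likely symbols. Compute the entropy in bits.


H = log2(n) = log2(6042) = 12.5608

12.5608 bits


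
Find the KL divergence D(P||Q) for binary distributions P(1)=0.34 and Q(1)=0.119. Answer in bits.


KL = p*log2(p/q) + (1-p)*log2((1-p)/(1-q)) = 0.34*log2(0.34/0.119) + 0.66*log2(0.66/0.881) = 0.2399

0.2399 bits


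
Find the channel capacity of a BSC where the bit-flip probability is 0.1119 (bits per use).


H(p) = -p*log2(p) - (1-p)*log2(1-p) = -0.1119*log2(0.1119) - 0.8881*log2(0.8881) = 0.353572 + 0.152048 = 0.5056. C = 1 - H(p) = 1 - 0.5056 = 0.4944

0.4944 bits


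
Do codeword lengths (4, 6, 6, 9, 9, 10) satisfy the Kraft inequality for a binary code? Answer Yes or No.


Kraft sum = sum(2^(-l_i)) = 0.0986, need <= 1. Result: satisfied (a binary prefix-free code with these lengths exists)

Yes


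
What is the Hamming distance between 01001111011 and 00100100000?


Count differing positions: . ^ ^ . ^ . ^ ^ . ^ ^ = 7 differences

7


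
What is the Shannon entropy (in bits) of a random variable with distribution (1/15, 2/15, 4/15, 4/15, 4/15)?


H = -sum(p_i * log2(p_i)). Terms: -(1/15)*log2(1/15) = 0.260459; -(2/15)*log2(2/15) = 0.387585; -(4/15)*log2(4/15) = 0.508504; -(4/15)*log2(4/15) = 0.508504; -(4/15)*log2(4/15) = 0.508504. H = 0.260459 + 0.387585 + 0.508504 + 0.508504 + 0.508504 = 2.1736

2.1736 bits


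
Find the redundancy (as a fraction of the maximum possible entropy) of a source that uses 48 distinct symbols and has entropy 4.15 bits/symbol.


H_max = log2(K) = log2(48) = 5.585 bits/symbol. Redundancy = 1 - H/H_max = 1 - 4.15/5.585 = 1 - 0.7431 = 0.2569

0.2569


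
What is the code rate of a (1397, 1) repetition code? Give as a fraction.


Rate = k/n = 1/1397

1/1397


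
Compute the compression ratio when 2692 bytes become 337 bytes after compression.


Ratio = original / compressed = 2692 / 337 = 7.9881

7.9881


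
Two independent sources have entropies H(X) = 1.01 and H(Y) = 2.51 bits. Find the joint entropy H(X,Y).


For independent variables, H(X,Y) = H(X) + H(Y) = 1.01 + 2.51 = 3.52

3.52 bits


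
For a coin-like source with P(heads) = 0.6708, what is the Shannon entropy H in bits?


H = -p*log2(p) - (1-p)*log2(1-p). -0.6708*log2(0.6708) = 0.386411; -0.3292*log2(0.3292) = 0.527696. H = 0.386411 + 0.527696 = 0.9141

0.9141 bits


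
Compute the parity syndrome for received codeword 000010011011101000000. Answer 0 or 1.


Syndrome = XOR of all bits = 0 XOR 0 XOR 0 XOR 0 XOR 1 XOR 0 XOR 0 XOR 1 XOR 1 XOR 0 XOR 1 XOR 1 XOR 1 XOR 0 XOR 1 XOR 0 XOR 0 XOR 0 XOR 0 XOR 0 XOR 0 = 1

1


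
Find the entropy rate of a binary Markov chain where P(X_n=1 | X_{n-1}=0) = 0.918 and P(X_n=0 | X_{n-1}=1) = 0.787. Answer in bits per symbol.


Stationary distribution: pi_0 = p10/(p01+p10) = 0.4616, pi_1 = 0.5384. Entropy rate H' = pi_0*H(p01) + pi_1*H(p10) = 0.4616*0.4092 + 0.5384*0.7472 = 0.5912

0.5912 bits/symbol


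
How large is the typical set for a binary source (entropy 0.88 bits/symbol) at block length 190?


log2|A_typical| = nH = 190 * 0.88 = 167.2, so |A_typical| ~ 2^167.2 = 2.149e+50

2.149e+50


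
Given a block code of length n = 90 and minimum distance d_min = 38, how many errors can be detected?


Detection capability = d_min - 1 = 38 - 1 = 37

37 errors


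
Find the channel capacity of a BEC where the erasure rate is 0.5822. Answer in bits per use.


C = 1 - epsilon = 1 - 0.5822 = 0.4178

0.4178 bits


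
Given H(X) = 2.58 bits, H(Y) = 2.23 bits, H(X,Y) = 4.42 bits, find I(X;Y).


I(X;Y) = H(X) + H(Y) - H(X,Y) = 2.58 + 2.23 - 4.42 = 0.39

0.39 bits


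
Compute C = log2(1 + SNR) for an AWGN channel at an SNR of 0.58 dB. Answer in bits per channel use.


SNR_linear = 10^(0.58/10) = 1.1429; C = log2(1 + SNR_linear) = log2(1 + 1.1429) = 1.0995

1.0995 bits/channel use


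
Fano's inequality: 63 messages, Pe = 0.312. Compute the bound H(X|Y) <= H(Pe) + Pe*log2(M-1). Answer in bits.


H(Pe) = -Pe*log2(Pe) - (1-Pe)*log2(1-Pe) = -0.312*log2(0.312) - 0.688*log2(0.688) = 0.524279 + 0.371189 = 0.8955. Pe*log2(M-1) = 0.312*log2(62) = 1.857709. Bound = H(Pe) + Pe*log2(M-1) = 0.524279 + 0.371189 + 1.857709 = 2.7532

2.7532 bits


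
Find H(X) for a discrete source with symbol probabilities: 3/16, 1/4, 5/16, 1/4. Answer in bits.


H = -sum(p_i * log2(p_i)). Terms: -(3/16)*log2(3/16) = 0.452820; -(1/4)*log2(1/4) = 0.500000; -(5/16)*log2(5/16) = 0.524397; -(1/4)*log2(1/4) = 0.500000. H = 0.452820 + 0.500000 + 0.524397 + 0.500000 = 1.9772

1.9772 bits


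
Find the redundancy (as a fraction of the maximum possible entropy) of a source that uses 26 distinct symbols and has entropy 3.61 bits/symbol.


H_max = log2(K) = log2(26) = 4.7004 bits/symbol. Redundancy = 1 - H/H_max = 1 - 3.61/4.7004 = 1 - 0.768 = 0.232

0.232


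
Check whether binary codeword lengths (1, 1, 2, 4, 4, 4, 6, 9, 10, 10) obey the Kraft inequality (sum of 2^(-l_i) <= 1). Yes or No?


Kraft sum = sum(2^(-l_i)) = 1.457, need <= 1. Result: violated (a binary prefix-free code with these lengths cannot exist)

No


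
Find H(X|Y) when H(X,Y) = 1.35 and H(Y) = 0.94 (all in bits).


H(X|Y) = H(X,Y) - H(Y) = 1.35 - 0.94 = 0.41

0.41 bits


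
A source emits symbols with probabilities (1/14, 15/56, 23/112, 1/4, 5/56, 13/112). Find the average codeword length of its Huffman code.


Huffman construction (repeatedly merge the two least-probable nodes; each merge adds 1 bit to every symbol beneath it): 1/14 + 5/56 = 9/56; 13/112 + 9/56 = 31/112; 23/112 + 1/4 = 51/112; 15/56 + 31/112 = 61/112; 51/112 + 61/112 = 1. Resulting codeword lengths (in the order the probabilities were given): (4, 2, 2, 2, 4, 3). L_avg = sum(p_i * l_i) = 1/14*4 + 15/56*2 + 23/112*2 + 1/4*2 + 5/56*4 + 13/112*3 = 39/16 = 2.4375

2.4375 bits


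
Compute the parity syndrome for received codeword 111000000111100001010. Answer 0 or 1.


Syndrome = XOR of all bits = 1 XOR 1 XOR 1 XOR 0 XOR 0 XOR 0 XOR 0 XOR 0 XOR 0 XOR 1 XOR 1 XOR 1 XOR 1 XOR 0 XOR 0 XOR 0 XOR 0 XOR 1 XOR 0 XOR 1 XOR 0 = 1

1


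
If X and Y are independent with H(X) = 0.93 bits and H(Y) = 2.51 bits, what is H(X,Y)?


For independent variables, H(X,Y) = H(X) + H(Y) = 0.93 + 2.51 = 3.44

3.44 bits


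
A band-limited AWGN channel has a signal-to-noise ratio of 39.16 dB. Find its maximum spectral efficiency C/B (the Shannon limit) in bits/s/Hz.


SNR_linear = 10^(39.16/10) = 8241.3812; C/B = log2(1 + SNR_linear) = log2(1 + 8241.3812) = 13.0088

13.0088 bits/s/Hz


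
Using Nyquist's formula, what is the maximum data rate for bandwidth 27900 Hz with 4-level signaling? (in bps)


Rate = 2 * B * log2(M) = 2 * 27900 * 2.0 = 111600.0

111600.0 bps


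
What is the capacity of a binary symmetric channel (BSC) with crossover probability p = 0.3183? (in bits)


H(p) = -p*log2(p) - (1-p)*log2(1-p) = -0.3183*log2(0.3183) - 0.6817*log2(0.6817) = 0.525685 + 0.376838 = 0.9025. C = 1 - H(p) = 1 - 0.9025 = 0.0975

0.0975 bits


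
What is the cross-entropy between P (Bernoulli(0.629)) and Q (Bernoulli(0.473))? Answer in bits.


H(P,Q) = -p*log2(q) - (1-p)*log2(1-q). -0.629*log2(0.473) = 0.679375; -0.371*log2(0.527) = 0.342850. H(P,Q) = 0.679375 + 0.342850 = 1.0222

1.0222 bits


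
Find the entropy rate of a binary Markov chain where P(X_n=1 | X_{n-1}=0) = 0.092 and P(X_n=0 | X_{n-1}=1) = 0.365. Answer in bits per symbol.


Stationary distribution: pi_0 = p10/(p01+p10) = 0.7987, pi_1 = 0.2013. Entropy rate H' = pi_0*H(p01) + pi_1*H(p10) = 0.7987*0.4431 + 0.2013*0.9468 = 0.5445

0.5445 bits/symbol


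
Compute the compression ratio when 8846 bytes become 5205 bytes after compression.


Ratio = original / compressed = 8846 / 5205 = 1.6995

1.6995


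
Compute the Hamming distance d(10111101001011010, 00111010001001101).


Count differing positions: ^ . . . . ^ ^ ^ . . . . ^ . ^ ^ ^ = 8 differences

8


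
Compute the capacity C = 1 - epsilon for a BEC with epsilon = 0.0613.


C = 1 - epsilon = 1 - 0.0613 = 0.9387

0.9387 bits


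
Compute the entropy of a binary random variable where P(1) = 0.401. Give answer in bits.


H = -p*log2(p) - (1-p)*log2(1-p). -0.401*log2(0.401) = 0.528649; -0.599*log2(0.599) = 0.442884. H = 0.528649 + 0.442884 = 0.9715

0.9715 bits


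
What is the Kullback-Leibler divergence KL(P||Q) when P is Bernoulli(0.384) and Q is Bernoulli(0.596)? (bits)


KL = p*log2(p/q) + (1-p)*log2((1-p)/(1-q)) = 0.384*log2(0.384/0.596) + 0.616*log2(0.616/0.404) = 0.1313

0.1313 bits


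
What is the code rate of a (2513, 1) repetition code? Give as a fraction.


Rate = k/n = 1/2513

1/2513


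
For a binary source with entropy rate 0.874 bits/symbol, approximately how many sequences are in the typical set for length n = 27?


log2|A_typical| = nH = 27 * 0.874 = 23.598, so |A_typical| ~ 2^23.598 = 1.270e+07

1.270e+07


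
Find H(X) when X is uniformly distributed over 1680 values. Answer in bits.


H = log2(n) = log2(1680) = 10.7142

10.7142 bits


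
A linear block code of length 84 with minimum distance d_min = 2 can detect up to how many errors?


Detection capability = d_min - 1 = 2 - 1 = 1

1 errors


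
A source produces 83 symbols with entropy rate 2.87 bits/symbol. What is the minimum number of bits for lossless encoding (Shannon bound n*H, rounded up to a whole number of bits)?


Minimum bits >= n * H = 83 * 2.87 = 238.21, rounded up to a whole number of bits = 239

239 bits


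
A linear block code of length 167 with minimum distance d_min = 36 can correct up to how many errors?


Correction capability = floor((d-1)/2) = floor((36-1)/2) = 17

17 errors


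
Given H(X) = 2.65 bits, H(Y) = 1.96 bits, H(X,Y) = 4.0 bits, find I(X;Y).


I(X;Y) = H(X) + H(Y) - H(X,Y) = 2.65 + 1.96 - 4.0 = 0.61

0.61 bits


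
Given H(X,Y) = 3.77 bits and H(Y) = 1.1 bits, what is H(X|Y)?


H(X|Y) = H(X,Y) - H(Y) = 3.77 - 1.1 = 2.67

2.67 bits


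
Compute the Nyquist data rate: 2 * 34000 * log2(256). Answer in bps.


Rate = 2 * B * log2(M) = 2 * 34000 * 8.0 = 544000.0

544000.0 bps


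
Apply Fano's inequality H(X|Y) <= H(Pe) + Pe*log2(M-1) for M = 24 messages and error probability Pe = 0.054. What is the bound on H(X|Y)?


H(Pe) = -Pe*log2(Pe) - (1-Pe)*log2(1-Pe) = -0.054*log2(0.054) - 0.946*log2(0.946) = 0.227388 + 0.075763 = 0.3032. Pe*log2(M-1) = 0.054*log2(23) = 0.244272. Bound = H(Pe) + Pe*log2(M-1) = 0.227388 + 0.075763 + 0.244272 = 0.5474

0.5474 bits


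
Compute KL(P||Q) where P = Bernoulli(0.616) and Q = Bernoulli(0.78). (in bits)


KL = p*log2(p/q) + (1-p)*log2((1-p)/(1-q)) = 0.616*log2(0.616/0.78) + 0.384*log2(0.384/0.22) = 0.0988

0.0988 bits


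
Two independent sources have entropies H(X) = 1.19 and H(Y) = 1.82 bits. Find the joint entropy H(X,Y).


For independent variables, H(X,Y) = H(X) + H(Y) = 1.19 + 1.82 = 3.01

3.01 bits


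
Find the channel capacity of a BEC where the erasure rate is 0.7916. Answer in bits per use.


C = 1 - epsilon = 1 - 0.7916 = 0.2084

0.2084 bits


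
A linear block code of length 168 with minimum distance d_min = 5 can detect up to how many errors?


Detection capability = d_min - 1 = 5 - 1 = 4

4 errors


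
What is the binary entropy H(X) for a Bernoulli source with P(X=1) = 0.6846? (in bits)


H = -p*log2(p) - (1-p)*log2(1-p). -0.6846*log2(0.6846) = 0.374248; -0.3154*log2(0.3154) = 0.525061. H = 0.374248 + 0.525061 = 0.8993

0.8993 bits


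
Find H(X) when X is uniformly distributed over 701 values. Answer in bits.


H = log2(n) = log2(701) = 9.4533

9.4533 bits


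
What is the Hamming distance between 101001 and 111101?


Count differing positions: . ^ . ^ . . = 2 differences

2


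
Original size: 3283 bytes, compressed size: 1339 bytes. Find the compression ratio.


Ratio = original / compressed = 3283 / 1339 = 2.4518

2.4518


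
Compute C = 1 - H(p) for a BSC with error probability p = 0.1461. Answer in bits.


H(p) = -p*log2(p) - (1-p)*log2(1-p) = -0.1461*log2(0.1461) - 0.8539*log2(0.8539) = 0.405423 + 0.194570 = 0.6. C = 1 - H(p) = 1 - 0.6 = 0.4

0.4 bits


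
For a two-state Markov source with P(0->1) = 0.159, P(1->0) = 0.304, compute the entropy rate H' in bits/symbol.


Stationary distribution: pi_0 = p10/(p01+p10) = 0.6566, pi_1 = 0.3434. Entropy rate H' = pi_0*H(p01) + pi_1*H(p10) = 0.6566*0.6319 + 0.3434*0.8861 = 0.7192

0.7192 bits/symbol


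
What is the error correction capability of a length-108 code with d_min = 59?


Correction capability = floor((d-1)/2) = floor((59-1)/2) = 29

29 errors


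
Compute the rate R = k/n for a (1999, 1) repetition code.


Rate = k/n = 1/1999

1/1999


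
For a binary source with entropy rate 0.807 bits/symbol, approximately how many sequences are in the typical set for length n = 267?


log2|A_typical| = nH = 267 * 0.807 = 215.469, so |A_typical| ~ 2^215.469 = 7.288e+64

7.288e+64


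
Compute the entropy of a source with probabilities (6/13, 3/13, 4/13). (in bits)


H = -sum(p_i * log2(p_i)). Terms: -(6/13)*log2(6/13) = 0.514836; -(3/13)*log2(3/13) = 0.488187; -(4/13)*log2(4/13) = 0.523212. H = 0.514836 + 0.488187 + 0.523212 = 1.5262

1.5262 bits


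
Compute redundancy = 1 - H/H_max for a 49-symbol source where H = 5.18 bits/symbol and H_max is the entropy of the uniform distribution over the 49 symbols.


H_max = log2(K) = log2(49) = 5.6147 bits/symbol. Redundancy = 1 - H/H_max = 1 - 5.18/5.6147 = 1 - 0.9226 = 0.0774

0.0774


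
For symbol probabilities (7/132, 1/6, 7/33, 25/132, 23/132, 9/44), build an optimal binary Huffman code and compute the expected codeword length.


Huffman construction (repeatedly merge the two least-probable nodes; each merge adds 1 bit to every symbol beneath it): 7/132 + 1/6 = 29/132; 23/132 + 25/132 = 4/11; 9/44 + 7/33 = 5/12; 29/132 + 4/11 = 7/12; 5/12 + 7/12 = 1. Resulting codeword lengths (in the order the probabilities were given): (3, 3, 2, 3, 3, 2). L_avg = sum(p_i * l_i) = 7/132*3 + 1/6*3 + 7/33*2 + 25/132*3 + 23/132*3 + 9/44*2 = 31/12 = 2.5833

2.5833 bits


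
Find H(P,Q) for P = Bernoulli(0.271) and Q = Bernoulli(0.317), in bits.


H(P,Q) = -p*log2(q) - (1-p)*log2(1-q). -0.271*log2(0.317) = 0.449168; -0.729*log2(0.683) = 0.400981. H(P,Q) = 0.449168 + 0.400981 = 0.8501

0.8501 bits


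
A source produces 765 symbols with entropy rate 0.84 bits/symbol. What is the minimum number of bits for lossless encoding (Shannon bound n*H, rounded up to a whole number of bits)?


Minimum bits >= n * H = 765 * 0.84 = 642.6, rounded up to a whole number of bits = 643

643 bits


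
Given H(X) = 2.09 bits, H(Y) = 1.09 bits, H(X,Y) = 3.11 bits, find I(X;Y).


I(X;Y) = H(X) + H(Y) - H(X,Y) = 2.09 + 1.09 - 3.11 = 0.07

0.07 bits


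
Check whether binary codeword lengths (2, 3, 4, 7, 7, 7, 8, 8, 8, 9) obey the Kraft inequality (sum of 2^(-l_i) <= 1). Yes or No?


Kraft sum = sum(2^(-l_i)) = 0.4746, need <= 1. Result: satisfied (a binary prefix-free code with these lengths exists)

Yes


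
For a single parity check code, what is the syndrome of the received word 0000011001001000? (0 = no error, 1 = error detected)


Syndrome = XOR of all bits = 0 XOR 0 XOR 0 XOR 0 XOR 0 XOR 1 XOR 1 XOR 0 XOR 0 XOR 1 XOR 0 XOR 0 XOR 1 XOR 0 XOR 0 XOR 0 = 0

0


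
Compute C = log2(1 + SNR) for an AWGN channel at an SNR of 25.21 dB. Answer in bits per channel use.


SNR_linear = 10^(25.21/10) = 331.8945; C = log2(1 + SNR_linear) = log2(1 + 331.8945) = 8.3789

8.3789 bits/channel use


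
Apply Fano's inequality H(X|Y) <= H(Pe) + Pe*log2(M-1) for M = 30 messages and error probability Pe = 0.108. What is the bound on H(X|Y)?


H(Pe) = -Pe*log2(Pe) - (1-Pe)*log2(1-Pe) = -0.108*log2(0.108) - 0.892*log2(0.892) = 0.346777 + 0.147077 = 0.4939. Pe*log2(M-1) = 0.108*log2(29) = 0.524662. Bound = H(Pe) + Pe*log2(M-1) = 0.346777 + 0.147077 + 0.524662 = 1.0185

1.0185 bits


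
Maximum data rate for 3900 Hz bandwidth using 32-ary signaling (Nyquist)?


Rate = 2 * B * log2(M) = 2 * 3900 * 5.0 = 39000.0

39000.0 bps


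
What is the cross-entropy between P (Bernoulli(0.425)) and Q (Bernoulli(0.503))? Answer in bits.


H(P,Q) = -p*log2(q) - (1-p)*log2(1-q). -0.425*log2(0.503) = 0.421332; -0.575*log2(0.497) = 0.579992. H(P,Q) = 0.421332 + 0.579992 = 1.0013

1.0013 bits


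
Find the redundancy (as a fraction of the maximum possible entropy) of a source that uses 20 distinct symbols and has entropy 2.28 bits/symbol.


H_max = log2(K) = log2(20) = 4.3219 bits/symbol. Redundancy = 1 - H/H_max = 1 - 2.28/4.3219 = 1 - 0.5275 = 0.4725

0.4725


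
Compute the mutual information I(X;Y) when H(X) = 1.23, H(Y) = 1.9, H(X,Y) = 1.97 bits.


I(X;Y) = H(X) + H(Y) - H(X,Y) = 1.23 + 1.9 - 1.97 = 1.16

1.16 bits


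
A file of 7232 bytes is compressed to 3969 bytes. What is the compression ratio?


Ratio = original / compressed = 7232 / 3969 = 1.8221

1.8221


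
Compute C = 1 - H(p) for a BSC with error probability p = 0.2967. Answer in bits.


H(p) = -p*log2(p) - (1-p)*log2(1-p) = -0.2967*log2(0.2967) - 0.7033*log2(0.7033) = 0.520092 + 0.357127 = 0.8772. C = 1 - H(p) = 1 - 0.8772 = 0.1228

0.1228 bits


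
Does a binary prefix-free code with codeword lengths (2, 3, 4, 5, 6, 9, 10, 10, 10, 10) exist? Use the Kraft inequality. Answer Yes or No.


Kraft sum = sum(2^(-l_i)) = 0.4902, need <= 1. Result: satisfied (a binary prefix-free code with these lengths exists)

Yes


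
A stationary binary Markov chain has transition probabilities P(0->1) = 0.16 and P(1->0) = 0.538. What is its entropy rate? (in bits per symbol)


Stationary distribution: pi_0 = p10/(p01+p10) = 0.7708, pi_1 = 0.2292. Entropy rate H' = pi_0*H(p01) + pi_1*H(p10) = 0.7708*0.6343 + 0.2292*0.9958 = 0.7172

0.7172 bits/symbol


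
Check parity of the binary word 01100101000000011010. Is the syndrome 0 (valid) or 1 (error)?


Syndrome = XOR of all bits = 0 XOR 1 XOR 1 XOR 0 XOR 0 XOR 1 XOR 0 XOR 1 XOR 0 XOR 0 XOR 0 XOR 0 XOR 0 XOR 0 XOR 0 XOR 1 XOR 1 XOR 0 XOR 1 XOR 0 = 1

1


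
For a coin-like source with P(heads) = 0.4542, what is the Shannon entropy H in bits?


H = -p*log2(p) - (1-p)*log2(1-p). -0.4542*log2(0.4542) = 0.517152; -0.5458*log2(0.5458) = 0.476787. H = 0.517152 + 0.476787 = 0.9939

0.9939 bits


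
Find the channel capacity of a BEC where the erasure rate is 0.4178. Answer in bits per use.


C = 1 - epsilon = 1 - 0.4178 = 0.5822

0.5822 bits


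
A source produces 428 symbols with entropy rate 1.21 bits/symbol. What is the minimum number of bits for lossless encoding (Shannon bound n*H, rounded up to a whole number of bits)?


Minimum bits >= n * H = 428 * 1.21 = 517.88, rounded up to a whole number of bits = 518

518 bits


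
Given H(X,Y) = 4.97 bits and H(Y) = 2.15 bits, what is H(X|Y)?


H(X|Y) = H(X,Y) - H(Y) = 4.97 - 2.15 = 2.82

2.82 bits


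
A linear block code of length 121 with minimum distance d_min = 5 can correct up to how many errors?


Correction capability = floor((d-1)/2) = floor((5-1)/2) = 2

2 errors


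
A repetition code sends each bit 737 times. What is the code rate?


Rate = k/n = 1/737

1/737


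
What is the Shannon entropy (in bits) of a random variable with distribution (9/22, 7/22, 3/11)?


H = -sum(p_i * log2(p_i)). Terms: -(9/22)*log2(9/22) = 0.527525; -(7/22)*log2(7/22) = 0.525661; -(3/11)*log2(3/11) = 0.511219. H = 0.527525 + 0.525661 + 0.511219 = 1.5644

1.5644 bits


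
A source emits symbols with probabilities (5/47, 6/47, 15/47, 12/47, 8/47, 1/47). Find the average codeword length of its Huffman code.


Huffman construction (repeatedly merge the two least-probable nodes; each merge adds 1 bit to every symbol beneath it): 1/47 + 5/47 = 6/47; 6/47 + 6/47 = 12/47; 8/47 + 12/47 = 20/47; 12/47 + 15/47 = 27/47; 20/47 + 27/47 = 1. Resulting codeword lengths (in the order the probabilities were given): (4, 3, 2, 2, 2, 4). L_avg = sum(p_i * l_i) = 5/47*4 + 6/47*3 + 15/47*2 + 12/47*2 + 8/47*2 + 1/47*4 = 112/47 = 2.383

2.383 bits


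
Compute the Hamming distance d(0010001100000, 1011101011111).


Count differing positions: ^ . . ^ ^ . . ^ ^ ^ ^ ^ ^ = 9 differences

9


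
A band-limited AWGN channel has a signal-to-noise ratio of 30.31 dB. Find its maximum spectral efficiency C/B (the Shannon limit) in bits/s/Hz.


SNR_linear = 10^(30.31/10) = 1073.9894; C/B = log2(1 + SNR_linear) = log2(1 + 1073.9894) = 10.0701

10.0701 bits/s/Hz


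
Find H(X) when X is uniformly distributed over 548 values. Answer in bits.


H = log2(n) = log2(548) = 9.098

9.098 bits


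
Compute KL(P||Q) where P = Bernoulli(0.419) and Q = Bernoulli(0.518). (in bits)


KL = p*log2(p/q) + (1-p)*log2((1-p)/(1-q)) = 0.419*log2(0.419/0.518) + 0.581*log2(0.581/0.482) = 0.0284

0.0284 bits


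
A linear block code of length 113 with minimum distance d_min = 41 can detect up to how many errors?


Detection capability = d_min - 1 = 41 - 1 = 40

40 errors


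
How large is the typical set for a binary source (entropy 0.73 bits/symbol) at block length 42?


log2|A_typical| = nH = 42 * 0.73 = 30.66, so |A_typical| ~ 2^30.66 = 1.697e+09

1.697e+09


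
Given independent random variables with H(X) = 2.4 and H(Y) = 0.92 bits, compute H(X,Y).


For independent variables, H(X,Y) = H(X) + H(Y) = 2.4 + 0.92 = 3.32

3.32 bits


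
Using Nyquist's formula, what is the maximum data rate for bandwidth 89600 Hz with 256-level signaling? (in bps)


Rate = 2 * B * log2(M) = 2 * 89600 * 8.0 = 1433600.0

1433600.0 bps


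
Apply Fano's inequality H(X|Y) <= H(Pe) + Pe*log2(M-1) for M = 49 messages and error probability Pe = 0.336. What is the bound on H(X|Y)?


H(Pe) = -Pe*log2(Pe) - (1-Pe)*log2(1-Pe) = -0.336*log2(0.336) - 0.664*log2(0.664) = 0.528685 + 0.392255 = 0.9209. Pe*log2(M-1) = 0.336*log2(48) = 1.876547. Bound = H(Pe) + Pe*log2(M-1) = 0.528685 + 0.392255 + 1.876547 = 2.7975

2.7975 bits


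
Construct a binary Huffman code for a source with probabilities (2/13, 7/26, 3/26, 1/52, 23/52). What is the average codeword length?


Huffman construction (repeatedly merge the two least-probable nodes; each merge adds 1 bit to every symbol beneath it): 1/52 + 3/26 = 7/52; 7/52 + 2/13 = 15/52; 7/26 + 15/52 = 29/52; 23/52 + 29/52 = 1. Resulting codeword lengths (in the order the probabilities were given): (3, 2, 4, 4, 1). L_avg = sum(p_i * l_i) = 2/13*3 + 7/26*2 + 3/26*4 + 1/52*4 + 23/52*1 = 103/52 = 1.9808

1.9808 bits


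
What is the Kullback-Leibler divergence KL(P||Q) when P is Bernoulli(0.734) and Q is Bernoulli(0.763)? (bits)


KL = p*log2(p/q) + (1-p)*log2((1-p)/(1-q)) = 0.734*log2(0.734/0.763) + 0.266*log2(0.266/0.237) = 0.0033

0.0033 bits


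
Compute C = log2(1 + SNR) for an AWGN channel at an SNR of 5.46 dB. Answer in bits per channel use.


SNR_linear = 10^(5.46/10) = 3.5156; C = log2(1 + SNR_linear) = log2(1 + 3.5156) = 2.1749

2.1749 bits/channel use


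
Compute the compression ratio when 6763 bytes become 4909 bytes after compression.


Ratio = original / compressed = 6763 / 4909 = 1.3777

1.3777


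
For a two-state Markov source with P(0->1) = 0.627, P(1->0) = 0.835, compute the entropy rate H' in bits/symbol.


Stationary distribution: pi_0 = p10/(p01+p10) = 0.5711, pi_1 = 0.4289. Entropy rate H' = pi_0*H(p01) + pi_1*H(p10) = 0.5711*0.9529 + 0.4289*0.6461 = 0.8214

0.8214 bits/symbol


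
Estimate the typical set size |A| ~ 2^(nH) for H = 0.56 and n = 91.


log2|A_typical| = nH = 91 * 0.56 = 50.96, so |A_typical| ~ 2^50.96 = 2.190e+15

2.190e+15


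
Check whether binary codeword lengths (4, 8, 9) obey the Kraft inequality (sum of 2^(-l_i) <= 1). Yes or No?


Kraft sum = sum(2^(-l_i)) = 0.0684, need <= 1. Result: satisfied (a binary prefix-free code with these lengths exists)

Yes


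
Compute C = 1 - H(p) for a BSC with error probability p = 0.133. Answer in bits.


H(p) = -p*log2(p) - (1-p)*log2(1-p) = -0.133*log2(0.133) - 0.867*log2(0.867) = 0.387097 + 0.178512 = 0.5656. C = 1 - H(p) = 1 - 0.5656 = 0.4344

0.4344 bits


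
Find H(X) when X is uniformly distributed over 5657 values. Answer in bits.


H = log2(n) = log2(5657) = 12.4658

12.4658 bits


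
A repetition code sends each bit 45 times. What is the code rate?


Rate = k/n = 1/45

1/45


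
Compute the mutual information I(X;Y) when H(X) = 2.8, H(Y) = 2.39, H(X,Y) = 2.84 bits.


I(X;Y) = H(X) + H(Y) - H(X,Y) = 2.8 + 2.39 - 2.84 = 2.35

2.35 bits


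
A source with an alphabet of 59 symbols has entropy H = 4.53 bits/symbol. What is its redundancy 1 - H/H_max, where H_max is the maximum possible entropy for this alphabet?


H_max = log2(K) = log2(59) = 5.8826 bits/symbol. Redundancy = 1 - H/H_max = 1 - 4.53/5.8826 = 1 - 0.7701 = 0.2299

0.2299


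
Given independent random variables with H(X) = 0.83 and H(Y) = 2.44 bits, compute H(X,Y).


For independent variables, H(X,Y) = H(X) + H(Y) = 0.83 + 2.44 = 3.27

3.27 bits


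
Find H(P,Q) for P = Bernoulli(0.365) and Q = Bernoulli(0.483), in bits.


H(P,Q) = -p*log2(q) - (1-p)*log2(1-q). -0.365*log2(0.483) = 0.383215; -0.635*log2(0.517) = 0.604370. H(P,Q) = 0.383215 + 0.604370 = 0.9876

0.9876 bits


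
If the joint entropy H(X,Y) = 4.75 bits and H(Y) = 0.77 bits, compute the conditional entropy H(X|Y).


H(X|Y) = H(X,Y) - H(Y) = 4.75 - 0.77 = 3.98

3.98 bits


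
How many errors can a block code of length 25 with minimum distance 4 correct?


Correction capability = floor((d-1)/2) = floor((4-1)/2) = 1

1 errors


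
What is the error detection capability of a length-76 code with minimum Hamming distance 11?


Detection capability = d_min - 1 = 11 - 1 = 10

10 errors


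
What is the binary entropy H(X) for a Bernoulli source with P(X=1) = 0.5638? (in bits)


H = -p*log2(p) - (1-p)*log2(1-p). -0.5638*log2(0.5638) = 0.466119; -0.4362*log2(0.4362) = 0.522104. H = 0.466119 + 0.522104 = 0.9882

0.9882 bits


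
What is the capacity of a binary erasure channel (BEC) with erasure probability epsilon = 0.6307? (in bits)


C = 1 - epsilon = 1 - 0.6307 = 0.3693

0.3693 bits


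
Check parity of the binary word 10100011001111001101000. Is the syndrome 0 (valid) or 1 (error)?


Syndrome = XOR of all bits = 1 XOR 0 XOR 1 XOR 0 XOR 0 XOR 0 XOR 1 XOR 1 XOR 0 XOR 0 XOR 1 XOR 1 XOR 1 XOR 1 XOR 0 XOR 0 XOR 1 XOR 1 XOR 0 XOR 1 XOR 0 XOR 0 XOR 0 = 1

1
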